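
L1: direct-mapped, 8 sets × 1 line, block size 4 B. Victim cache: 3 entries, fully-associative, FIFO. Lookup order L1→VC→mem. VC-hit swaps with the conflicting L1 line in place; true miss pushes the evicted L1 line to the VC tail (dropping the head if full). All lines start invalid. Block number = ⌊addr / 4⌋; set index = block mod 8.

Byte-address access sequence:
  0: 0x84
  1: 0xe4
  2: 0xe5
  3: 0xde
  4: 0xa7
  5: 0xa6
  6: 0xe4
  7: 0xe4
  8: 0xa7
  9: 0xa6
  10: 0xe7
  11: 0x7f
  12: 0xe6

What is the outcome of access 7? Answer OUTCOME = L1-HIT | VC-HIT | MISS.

#0 0x84→b33/s1 MISS; vc=[]
#1 0xe4→b57/s1 MISS; vc=[33]
#2 0xe5→b57/s1 L1-HIT; vc=[33]
#3 0xde→b55/s7 MISS; vc=[33]
#4 0xa7→b41/s1 MISS; vc=[33,57]
#5 0xa6→b41/s1 L1-HIT; vc=[33,57]
#6 0xe4→b57/s1 VC-HIT; vc=[33,41]
#7 0xe4→b57/s1 L1-HIT; vc=[33,41]
#8 0xa7→b41/s1 VC-HIT; vc=[33,57]
#9 0xa6→b41/s1 L1-HIT; vc=[33,57]
#10 0xe7→b57/s1 VC-HIT; vc=[33,41]
#11 0x7f→b31/s7 MISS; vc=[33,41,55]
#12 0xe6→b57/s1 L1-HIT; vc=[33,41,55]

OUTCOME = L1-HIT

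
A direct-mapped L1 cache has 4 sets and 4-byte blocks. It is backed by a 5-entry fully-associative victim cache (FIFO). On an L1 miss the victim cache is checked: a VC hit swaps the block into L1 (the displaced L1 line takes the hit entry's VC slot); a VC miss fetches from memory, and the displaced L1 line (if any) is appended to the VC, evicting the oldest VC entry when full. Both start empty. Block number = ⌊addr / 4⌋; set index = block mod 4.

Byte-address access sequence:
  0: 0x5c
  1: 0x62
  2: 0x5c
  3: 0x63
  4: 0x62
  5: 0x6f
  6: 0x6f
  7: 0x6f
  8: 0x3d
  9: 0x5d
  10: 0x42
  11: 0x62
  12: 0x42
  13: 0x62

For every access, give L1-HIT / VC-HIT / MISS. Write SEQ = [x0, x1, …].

0: 0x5c (blk 23, set 3) → MISS  vc=[]
1: 0x62 (blk 24, set 0) → MISS  vc=[]
2: 0x5c (blk 23, set 3) → L1-HIT  vc=[]
3: 0x63 (blk 24, set 0) → L1-HIT  vc=[]
4: 0x62 (blk 24, set 0) → L1-HIT  vc=[]
5: 0x6f (blk 27, set 3) → MISS  vc=[23]
6: 0x6f (blk 27, set 3) → L1-HIT  vc=[23]
7: 0x6f (blk 27, set 3) → L1-HIT  vc=[23]
8: 0x3d (blk 15, set 3) → MISS  vc=[23, 27]
9: 0x5d (blk 23, set 3) → VC-HIT  vc=[15, 27]
10: 0x42 (blk 16, set 0) → MISS  vc=[15, 27, 24]
11: 0x62 (blk 24, set 0) → VC-HIT  vc=[15, 27, 16]
12: 0x42 (blk 16, set 0) → VC-HIT  vc=[15, 27, 24]
13: 0x62 (blk 24, set 0) → VC-HIT  vc=[15, 27, 16]

SEQ = [MISS, MISS, L1-HIT, L1-HIT, L1-HIT, MISS, L1-HIT, L1-HIT, MISS, VC-HIT, MISS, VC-HIT, VC-HIT, VC-HIT]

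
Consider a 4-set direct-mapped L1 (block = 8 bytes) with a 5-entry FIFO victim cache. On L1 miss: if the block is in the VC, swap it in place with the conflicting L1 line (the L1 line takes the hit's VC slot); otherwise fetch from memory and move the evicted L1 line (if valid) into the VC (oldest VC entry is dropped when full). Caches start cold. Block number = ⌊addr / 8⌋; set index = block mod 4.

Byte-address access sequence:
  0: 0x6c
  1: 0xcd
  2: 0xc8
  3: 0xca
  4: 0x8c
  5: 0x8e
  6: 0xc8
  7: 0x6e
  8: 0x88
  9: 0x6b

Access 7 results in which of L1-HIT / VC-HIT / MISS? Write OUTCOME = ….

OUTCOME = VC-HIT

  [0] addr=0x6c blk=13 s=1: MISS | VC []
  [1] addr=0xcd blk=25 s=1: MISS | VC [13]
  [2] addr=0xc8 blk=25 s=1: L1-HIT | VC [13]
  [3] addr=0xca blk=25 s=1: L1-HIT | VC [13]
  [4] addr=0x8c blk=17 s=1: MISS | VC [13, 25]
  [5] addr=0x8e blk=17 s=1: L1-HIT | VC [13, 25]
  [6] addr=0xc8 blk=25 s=1: VC-HIT | VC [13, 17]
  [7] addr=0x6e blk=13 s=1: VC-HIT | VC [25, 17]
  [8] addr=0x88 blk=17 s=1: VC-HIT | VC [25, 13]
  [9] addr=0x6b blk=13 s=1: VC-HIT | VC [25, 17]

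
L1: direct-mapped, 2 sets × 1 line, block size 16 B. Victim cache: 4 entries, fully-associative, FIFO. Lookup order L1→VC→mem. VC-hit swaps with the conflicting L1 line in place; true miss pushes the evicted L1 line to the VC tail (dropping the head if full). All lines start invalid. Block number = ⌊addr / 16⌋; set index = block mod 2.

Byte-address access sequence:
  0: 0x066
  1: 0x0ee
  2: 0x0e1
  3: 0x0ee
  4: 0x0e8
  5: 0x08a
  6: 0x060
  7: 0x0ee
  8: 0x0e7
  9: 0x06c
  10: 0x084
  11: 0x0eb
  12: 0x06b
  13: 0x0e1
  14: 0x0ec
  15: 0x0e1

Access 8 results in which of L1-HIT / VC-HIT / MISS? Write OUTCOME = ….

OUTCOME = L1-HIT

0: 0x66 (blk 6, set 0) → MISS  vc=[]
1: 0xee (blk 14, set 0) → MISS  vc=[6]
2: 0xe1 (blk 14, set 0) → L1-HIT  vc=[6]
3: 0xee (blk 14, set 0) → L1-HIT  vc=[6]
4: 0xe8 (blk 14, set 0) → L1-HIT  vc=[6]
5: 0x8a (blk 8, set 0) → MISS  vc=[6, 14]
6: 0x60 (blk 6, set 0) → VC-HIT  vc=[8, 14]
7: 0xee (blk 14, set 0) → VC-HIT  vc=[8, 6]
8: 0xe7 (blk 14, set 0) → L1-HIT  vc=[8, 6]
9: 0x6c (blk 6, set 0) → VC-HIT  vc=[8, 14]
10: 0x84 (blk 8, set 0) → VC-HIT  vc=[6, 14]
11: 0xeb (blk 14, set 0) → VC-HIT  vc=[6, 8]
12: 0x6b (blk 6, set 0) → VC-HIT  vc=[14, 8]
13: 0xe1 (blk 14, set 0) → VC-HIT  vc=[6, 8]
14: 0xec (blk 14, set 0) → L1-HIT  vc=[6, 8]
15: 0xe1 (blk 14, set 0) → L1-HIT  vc=[6, 8]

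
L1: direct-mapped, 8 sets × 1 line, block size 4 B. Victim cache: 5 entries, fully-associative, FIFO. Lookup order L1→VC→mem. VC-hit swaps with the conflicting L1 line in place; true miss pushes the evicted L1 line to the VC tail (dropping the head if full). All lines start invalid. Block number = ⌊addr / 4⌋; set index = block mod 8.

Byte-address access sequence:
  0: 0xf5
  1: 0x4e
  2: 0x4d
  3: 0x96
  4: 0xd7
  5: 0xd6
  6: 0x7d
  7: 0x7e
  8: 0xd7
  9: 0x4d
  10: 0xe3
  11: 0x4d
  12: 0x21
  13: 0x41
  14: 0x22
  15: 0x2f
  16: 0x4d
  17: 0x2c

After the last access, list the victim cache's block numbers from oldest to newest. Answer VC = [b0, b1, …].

VC = [61, 37, 56, 16, 19]

#0 0xf5→b61/s5 MISS; vc=[]
#1 0x4e→b19/s3 MISS; vc=[]
#2 0x4d→b19/s3 L1-HIT; vc=[]
#3 0x96→b37/s5 MISS; vc=[61]
#4 0xd7→b53/s5 MISS; vc=[61,37]
#5 0xd6→b53/s5 L1-HIT; vc=[61,37]
#6 0x7d→b31/s7 MISS; vc=[61,37]
#7 0x7e→b31/s7 L1-HIT; vc=[61,37]
#8 0xd7→b53/s5 L1-HIT; vc=[61,37]
#9 0x4d→b19/s3 L1-HIT; vc=[61,37]
#10 0xe3→b56/s0 MISS; vc=[61,37]
#11 0x4d→b19/s3 L1-HIT; vc=[61,37]
#12 0x21→b8/s0 MISS; vc=[61,37,56]
#13 0x41→b16/s0 MISS; vc=[61,37,56,8]
#14 0x22→b8/s0 VC-HIT; vc=[61,37,56,16]
#15 0x2f→b11/s3 MISS; vc=[61,37,56,16,19]
#16 0x4d→b19/s3 VC-HIT; vc=[61,37,56,16,11]
#17 0x2c→b11/s3 VC-HIT; vc=[61,37,56,16,19]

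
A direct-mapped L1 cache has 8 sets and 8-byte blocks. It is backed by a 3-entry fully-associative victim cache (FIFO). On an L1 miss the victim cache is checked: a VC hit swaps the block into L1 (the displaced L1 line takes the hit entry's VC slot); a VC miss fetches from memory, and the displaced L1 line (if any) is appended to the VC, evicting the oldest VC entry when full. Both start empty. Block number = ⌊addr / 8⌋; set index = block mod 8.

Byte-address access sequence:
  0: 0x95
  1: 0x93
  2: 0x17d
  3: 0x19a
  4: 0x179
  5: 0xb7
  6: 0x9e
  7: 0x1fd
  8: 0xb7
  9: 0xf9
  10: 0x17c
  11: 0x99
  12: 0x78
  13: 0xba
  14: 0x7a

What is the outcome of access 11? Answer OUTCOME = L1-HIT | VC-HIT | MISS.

OUTCOME = L1-HIT

#0 0x95→b18/s2 MISS; vc=[]
#1 0x93→b18/s2 L1-HIT; vc=[]
#2 0x17d→b47/s7 MISS; vc=[]
#3 0x19a→b51/s3 MISS; vc=[]
#4 0x179→b47/s7 L1-HIT; vc=[]
#5 0xb7→b22/s6 MISS; vc=[]
#6 0x9e→b19/s3 MISS; vc=[51]
#7 0x1fd→b63/s7 MISS; vc=[51,47]
#8 0xb7→b22/s6 L1-HIT; vc=[51,47]
#9 0xf9→b31/s7 MISS; vc=[51,47,63]
#10 0x17c→b47/s7 VC-HIT; vc=[51,31,63]
#11 0x99→b19/s3 L1-HIT; vc=[51,31,63]
#12 0x78→b15/s7 MISS; vc=[31,63,47]
#13 0xba→b23/s7 MISS; vc=[63,47,15]
#14 0x7a→b15/s7 VC-HIT; vc=[63,47,23]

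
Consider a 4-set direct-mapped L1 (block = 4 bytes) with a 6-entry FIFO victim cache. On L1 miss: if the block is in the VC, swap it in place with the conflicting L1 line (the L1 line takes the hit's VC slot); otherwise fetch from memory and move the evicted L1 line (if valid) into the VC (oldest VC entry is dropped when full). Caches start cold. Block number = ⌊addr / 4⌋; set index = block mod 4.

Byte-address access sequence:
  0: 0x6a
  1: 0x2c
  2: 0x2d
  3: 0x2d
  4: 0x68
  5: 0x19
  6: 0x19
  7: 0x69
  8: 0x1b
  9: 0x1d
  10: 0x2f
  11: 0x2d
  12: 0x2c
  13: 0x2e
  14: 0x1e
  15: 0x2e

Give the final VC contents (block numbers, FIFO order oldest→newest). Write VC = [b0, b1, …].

  [0] addr=0x6a blk=26 s=2: MISS | VC []
  [1] addr=0x2c blk=11 s=3: MISS | VC []
  [2] addr=0x2d blk=11 s=3: L1-HIT | VC []
  [3] addr=0x2d blk=11 s=3: L1-HIT | VC []
  [4] addr=0x68 blk=26 s=2: L1-HIT | VC []
  [5] addr=0x19 blk=6 s=2: MISS | VC [26]
  [6] addr=0x19 blk=6 s=2: L1-HIT | VC [26]
  [7] addr=0x69 blk=26 s=2: VC-HIT | VC [6]
  [8] addr=0x1b blk=6 s=2: VC-HIT | VC [26]
  [9] addr=0x1d blk=7 s=3: MISS | VC [26, 11]
  [10] addr=0x2f blk=11 s=3: VC-HIT | VC [26, 7]
  [11] addr=0x2d blk=11 s=3: L1-HIT | VC [26, 7]
  [12] addr=0x2c blk=11 s=3: L1-HIT | VC [26, 7]
  [13] addr=0x2e blk=11 s=3: L1-HIT | VC [26, 7]
  [14] addr=0x1e blk=7 s=3: VC-HIT | VC [26, 11]
  [15] addr=0x2e blk=11 s=3: VC-HIT | VC [26, 7]

VC = [26, 7]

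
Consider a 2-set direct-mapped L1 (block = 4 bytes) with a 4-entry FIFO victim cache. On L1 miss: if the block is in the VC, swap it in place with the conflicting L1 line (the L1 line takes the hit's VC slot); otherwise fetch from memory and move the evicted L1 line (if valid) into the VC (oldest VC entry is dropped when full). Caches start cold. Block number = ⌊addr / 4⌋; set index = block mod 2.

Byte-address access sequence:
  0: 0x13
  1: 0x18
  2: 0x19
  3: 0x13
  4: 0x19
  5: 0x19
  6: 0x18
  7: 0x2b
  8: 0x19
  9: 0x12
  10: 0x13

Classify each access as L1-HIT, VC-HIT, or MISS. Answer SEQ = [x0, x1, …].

SEQ = [MISS, MISS, L1-HIT, VC-HIT, VC-HIT, L1-HIT, L1-HIT, MISS, VC-HIT, VC-HIT, L1-HIT]

0: 0x13 (blk 4, set 0) → MISS  vc=[]
1: 0x18 (blk 6, set 0) → MISS  vc=[4]
2: 0x19 (blk 6, set 0) → L1-HIT  vc=[4]
3: 0x13 (blk 4, set 0) → VC-HIT  vc=[6]
4: 0x19 (blk 6, set 0) → VC-HIT  vc=[4]
5: 0x19 (blk 6, set 0) → L1-HIT  vc=[4]
6: 0x18 (blk 6, set 0) → L1-HIT  vc=[4]
7: 0x2b (blk 10, set 0) → MISS  vc=[4, 6]
8: 0x19 (blk 6, set 0) → VC-HIT  vc=[4, 10]
9: 0x12 (blk 4, set 0) → VC-HIT  vc=[6, 10]
10: 0x13 (blk 4, set 0) → L1-HIT  vc=[6, 10]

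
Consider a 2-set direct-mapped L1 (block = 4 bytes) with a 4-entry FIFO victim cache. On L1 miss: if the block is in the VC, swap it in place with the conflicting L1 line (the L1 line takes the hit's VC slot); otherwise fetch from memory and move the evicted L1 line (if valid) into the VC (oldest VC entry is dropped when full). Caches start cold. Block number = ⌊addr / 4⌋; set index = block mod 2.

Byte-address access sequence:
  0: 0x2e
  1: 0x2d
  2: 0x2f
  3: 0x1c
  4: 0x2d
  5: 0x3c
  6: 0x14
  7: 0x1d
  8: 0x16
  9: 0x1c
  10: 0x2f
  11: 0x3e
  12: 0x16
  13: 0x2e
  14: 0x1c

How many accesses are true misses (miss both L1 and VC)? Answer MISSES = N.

MISSES = 4

  [0] addr=0x2e blk=11 s=1: MISS | VC []
  [1] addr=0x2d blk=11 s=1: L1-HIT | VC []
  [2] addr=0x2f blk=11 s=1: L1-HIT | VC []
  [3] addr=0x1c blk=7 s=1: MISS | VC [11]
  [4] addr=0x2d blk=11 s=1: VC-HIT | VC [7]
  [5] addr=0x3c blk=15 s=1: MISS | VC [7, 11]
  [6] addr=0x14 blk=5 s=1: MISS | VC [7, 11, 15]
  [7] addr=0x1d blk=7 s=1: VC-HIT | VC [5, 11, 15]
  [8] addr=0x16 blk=5 s=1: VC-HIT | VC [7, 11, 15]
  [9] addr=0x1c blk=7 s=1: VC-HIT | VC [5, 11, 15]
  [10] addr=0x2f blk=11 s=1: VC-HIT | VC [5, 7, 15]
  [11] addr=0x3e blk=15 s=1: VC-HIT | VC [5, 7, 11]
  [12] addr=0x16 blk=5 s=1: VC-HIT | VC [15, 7, 11]
  [13] addr=0x2e blk=11 s=1: VC-HIT | VC [15, 7, 5]
  [14] addr=0x1c blk=7 s=1: VC-HIT | VC [15, 11, 5]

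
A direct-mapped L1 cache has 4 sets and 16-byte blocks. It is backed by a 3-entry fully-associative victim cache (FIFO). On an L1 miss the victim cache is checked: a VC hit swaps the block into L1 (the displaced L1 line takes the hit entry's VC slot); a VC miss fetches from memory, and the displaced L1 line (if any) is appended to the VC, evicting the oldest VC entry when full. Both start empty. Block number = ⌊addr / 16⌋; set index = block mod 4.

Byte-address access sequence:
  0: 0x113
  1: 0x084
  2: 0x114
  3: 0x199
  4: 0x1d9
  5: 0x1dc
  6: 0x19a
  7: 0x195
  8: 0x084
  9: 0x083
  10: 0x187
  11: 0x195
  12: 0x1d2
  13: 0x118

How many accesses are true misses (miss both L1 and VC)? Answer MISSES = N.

MISSES = 5

#0 0x113→b17/s1 MISS; vc=[]
#1 0x84→b8/s0 MISS; vc=[]
#2 0x114→b17/s1 L1-HIT; vc=[]
#3 0x199→b25/s1 MISS; vc=[17]
#4 0x1d9→b29/s1 MISS; vc=[17,25]
#5 0x1dc→b29/s1 L1-HIT; vc=[17,25]
#6 0x19a→b25/s1 VC-HIT; vc=[17,29]
#7 0x195→b25/s1 L1-HIT; vc=[17,29]
#8 0x84→b8/s0 L1-HIT; vc=[17,29]
#9 0x83→b8/s0 L1-HIT; vc=[17,29]
#10 0x187→b24/s0 MISS; vc=[17,29,8]
#11 0x195→b25/s1 L1-HIT; vc=[17,29,8]
#12 0x1d2→b29/s1 VC-HIT; vc=[17,25,8]
#13 0x118→b17/s1 VC-HIT; vc=[29,25,8]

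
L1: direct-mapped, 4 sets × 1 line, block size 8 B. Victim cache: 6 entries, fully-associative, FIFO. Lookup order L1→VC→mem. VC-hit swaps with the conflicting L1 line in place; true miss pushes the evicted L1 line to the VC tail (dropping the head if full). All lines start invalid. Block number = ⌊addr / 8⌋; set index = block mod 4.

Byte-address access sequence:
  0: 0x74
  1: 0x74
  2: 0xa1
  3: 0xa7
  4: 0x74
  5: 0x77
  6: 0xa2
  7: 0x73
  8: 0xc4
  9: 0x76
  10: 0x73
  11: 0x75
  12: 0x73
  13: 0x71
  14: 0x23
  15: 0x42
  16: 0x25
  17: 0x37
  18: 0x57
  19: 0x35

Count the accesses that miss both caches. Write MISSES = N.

MISSES = 7

  [0] addr=0x74 blk=14 s=2: MISS | VC []
  [1] addr=0x74 blk=14 s=2: L1-HIT | VC []
  [2] addr=0xa1 blk=20 s=0: MISS | VC []
  [3] addr=0xa7 blk=20 s=0: L1-HIT | VC []
  [4] addr=0x74 blk=14 s=2: L1-HIT | VC []
  [5] addr=0x77 blk=14 s=2: L1-HIT | VC []
  [6] addr=0xa2 blk=20 s=0: L1-HIT | VC []
  [7] addr=0x73 blk=14 s=2: L1-HIT | VC []
  [8] addr=0xc4 blk=24 s=0: MISS | VC [20]
  [9] addr=0x76 blk=14 s=2: L1-HIT | VC [20]
  [10] addr=0x73 blk=14 s=2: L1-HIT | VC [20]
  [11] addr=0x75 blk=14 s=2: L1-HIT | VC [20]
  [12] addr=0x73 blk=14 s=2: L1-HIT | VC [20]
  [13] addr=0x71 blk=14 s=2: L1-HIT | VC [20]
  [14] addr=0x23 blk=4 s=0: MISS | VC [20, 24]
  [15] addr=0x42 blk=8 s=0: MISS | VC [20, 24, 4]
  [16] addr=0x25 blk=4 s=0: VC-HIT | VC [20, 24, 8]
  [17] addr=0x37 blk=6 s=2: MISS | VC [20, 24, 8, 14]
  [18] addr=0x57 blk=10 s=2: MISS | VC [20, 24, 8, 14, 6]
  [19] addr=0x35 blk=6 s=2: VC-HIT | VC [20, 24, 8, 14, 10]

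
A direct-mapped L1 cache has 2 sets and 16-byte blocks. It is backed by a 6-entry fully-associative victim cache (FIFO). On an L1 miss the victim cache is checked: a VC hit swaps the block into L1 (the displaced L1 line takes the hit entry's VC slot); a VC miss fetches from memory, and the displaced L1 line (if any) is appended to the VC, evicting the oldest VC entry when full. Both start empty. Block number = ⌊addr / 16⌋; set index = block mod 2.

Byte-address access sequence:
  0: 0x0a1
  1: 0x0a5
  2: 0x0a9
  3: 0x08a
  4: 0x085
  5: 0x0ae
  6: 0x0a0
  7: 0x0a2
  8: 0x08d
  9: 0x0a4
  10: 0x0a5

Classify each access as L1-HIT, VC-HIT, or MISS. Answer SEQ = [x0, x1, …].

SEQ = [MISS, L1-HIT, L1-HIT, MISS, L1-HIT, VC-HIT, L1-HIT, L1-HIT, VC-HIT, VC-HIT, L1-HIT]

#0 0xa1→b10/s0 MISS; vc=[]
#1 0xa5→b10/s0 L1-HIT; vc=[]
#2 0xa9→b10/s0 L1-HIT; vc=[]
#3 0x8a→b8/s0 MISS; vc=[10]
#4 0x85→b8/s0 L1-HIT; vc=[10]
#5 0xae→b10/s0 VC-HIT; vc=[8]
#6 0xa0→b10/s0 L1-HIT; vc=[8]
#7 0xa2→b10/s0 L1-HIT; vc=[8]
#8 0x8d→b8/s0 VC-HIT; vc=[10]
#9 0xa4→b10/s0 VC-HIT; vc=[8]
#10 0xa5→b10/s0 L1-HIT; vc=[8]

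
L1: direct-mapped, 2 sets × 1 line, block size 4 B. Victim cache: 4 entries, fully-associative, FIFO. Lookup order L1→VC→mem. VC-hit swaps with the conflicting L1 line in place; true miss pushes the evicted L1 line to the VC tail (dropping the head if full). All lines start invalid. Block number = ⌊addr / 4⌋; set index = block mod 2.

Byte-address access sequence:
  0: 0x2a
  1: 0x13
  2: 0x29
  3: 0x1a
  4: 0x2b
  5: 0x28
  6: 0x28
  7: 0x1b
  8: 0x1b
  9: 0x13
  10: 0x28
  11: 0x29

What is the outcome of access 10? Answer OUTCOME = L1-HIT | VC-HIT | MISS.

  [0] addr=0x2a blk=10 s=0: MISS | VC []
  [1] addr=0x13 blk=4 s=0: MISS | VC [10]
  [2] addr=0x29 blk=10 s=0: VC-HIT | VC [4]
  [3] addr=0x1a blk=6 s=0: MISS | VC [4, 10]
  [4] addr=0x2b blk=10 s=0: VC-HIT | VC [4, 6]
  [5] addr=0x28 blk=10 s=0: L1-HIT | VC [4, 6]
  [6] addr=0x28 blk=10 s=0: L1-HIT | VC [4, 6]
  [7] addr=0x1b blk=6 s=0: VC-HIT | VC [4, 10]
  [8] addr=0x1b blk=6 s=0: L1-HIT | VC [4, 10]
  [9] addr=0x13 blk=4 s=0: VC-HIT | VC [6, 10]
  [10] addr=0x28 blk=10 s=0: VC-HIT | VC [6, 4]
  [11] addr=0x29 blk=10 s=0: L1-HIT | VC [6, 4]

OUTCOME = VC-HIT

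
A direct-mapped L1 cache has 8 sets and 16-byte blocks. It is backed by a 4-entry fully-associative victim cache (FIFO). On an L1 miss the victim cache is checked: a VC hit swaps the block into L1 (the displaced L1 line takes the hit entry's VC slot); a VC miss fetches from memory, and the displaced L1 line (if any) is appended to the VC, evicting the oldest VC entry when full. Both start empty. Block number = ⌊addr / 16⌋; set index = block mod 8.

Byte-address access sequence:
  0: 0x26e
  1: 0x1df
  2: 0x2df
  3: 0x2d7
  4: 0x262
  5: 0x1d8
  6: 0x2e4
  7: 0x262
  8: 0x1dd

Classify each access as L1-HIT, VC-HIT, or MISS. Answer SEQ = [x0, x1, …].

SEQ = [MISS, MISS, MISS, L1-HIT, L1-HIT, VC-HIT, MISS, VC-HIT, L1-HIT]

0: 0x26e (blk 38, set 6) → MISS  vc=[]
1: 0x1df (blk 29, set 5) → MISS  vc=[]
2: 0x2df (blk 45, set 5) → MISS  vc=[29]
3: 0x2d7 (blk 45, set 5) → L1-HIT  vc=[29]
4: 0x262 (blk 38, set 6) → L1-HIT  vc=[29]
5: 0x1d8 (blk 29, set 5) → VC-HIT  vc=[45]
6: 0x2e4 (blk 46, set 6) → MISS  vc=[45, 38]
7: 0x262 (blk 38, set 6) → VC-HIT  vc=[45, 46]
8: 0x1dd (blk 29, set 5) → L1-HIT  vc=[45, 46]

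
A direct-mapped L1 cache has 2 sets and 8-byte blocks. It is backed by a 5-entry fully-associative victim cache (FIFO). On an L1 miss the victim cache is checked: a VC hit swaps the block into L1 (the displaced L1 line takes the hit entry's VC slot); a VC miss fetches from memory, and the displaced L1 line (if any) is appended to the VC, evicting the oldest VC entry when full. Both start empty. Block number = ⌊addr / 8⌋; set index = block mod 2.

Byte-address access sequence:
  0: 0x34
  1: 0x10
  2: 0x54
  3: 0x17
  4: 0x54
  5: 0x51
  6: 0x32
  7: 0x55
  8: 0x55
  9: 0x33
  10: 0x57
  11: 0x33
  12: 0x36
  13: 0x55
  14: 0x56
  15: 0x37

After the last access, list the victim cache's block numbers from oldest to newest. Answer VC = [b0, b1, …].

VC = [10, 2]

0: 0x34 (blk 6, set 0) → MISS  vc=[]
1: 0x10 (blk 2, set 0) → MISS  vc=[6]
2: 0x54 (blk 10, set 0) → MISS  vc=[6, 2]
3: 0x17 (blk 2, set 0) → VC-HIT  vc=[6, 10]
4: 0x54 (blk 10, set 0) → VC-HIT  vc=[6, 2]
5: 0x51 (blk 10, set 0) → L1-HIT  vc=[6, 2]
6: 0x32 (blk 6, set 0) → VC-HIT  vc=[10, 2]
7: 0x55 (blk 10, set 0) → VC-HIT  vc=[6, 2]
8: 0x55 (blk 10, set 0) → L1-HIT  vc=[6, 2]
9: 0x33 (blk 6, set 0) → VC-HIT  vc=[10, 2]
10: 0x57 (blk 10, set 0) → VC-HIT  vc=[6, 2]
11: 0x33 (blk 6, set 0) → VC-HIT  vc=[10, 2]
12: 0x36 (blk 6, set 0) → L1-HIT  vc=[10, 2]
13: 0x55 (blk 10, set 0) → VC-HIT  vc=[6, 2]
14: 0x56 (blk 10, set 0) → L1-HIT  vc=[6, 2]
15: 0x37 (blk 6, set 0) → VC-HIT  vc=[10, 2]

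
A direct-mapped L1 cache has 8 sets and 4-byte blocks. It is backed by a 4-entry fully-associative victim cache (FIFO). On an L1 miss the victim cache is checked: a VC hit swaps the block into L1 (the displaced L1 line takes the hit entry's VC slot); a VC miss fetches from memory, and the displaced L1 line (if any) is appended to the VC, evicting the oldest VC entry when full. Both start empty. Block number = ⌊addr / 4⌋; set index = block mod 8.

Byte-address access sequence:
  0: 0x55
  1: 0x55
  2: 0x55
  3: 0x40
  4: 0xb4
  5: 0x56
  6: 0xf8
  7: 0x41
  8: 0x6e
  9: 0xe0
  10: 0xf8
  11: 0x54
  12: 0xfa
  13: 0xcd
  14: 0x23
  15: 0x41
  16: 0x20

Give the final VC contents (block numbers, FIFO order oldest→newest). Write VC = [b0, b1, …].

0: 0x55 (blk 21, set 5) → MISS  vc=[]
1: 0x55 (blk 21, set 5) → L1-HIT  vc=[]
2: 0x55 (blk 21, set 5) → L1-HIT  vc=[]
3: 0x40 (blk 16, set 0) → MISS  vc=[]
4: 0xb4 (blk 45, set 5) → MISS  vc=[21]
5: 0x56 (blk 21, set 5) → VC-HIT  vc=[45]
6: 0xf8 (blk 62, set 6) → MISS  vc=[45]
7: 0x41 (blk 16, set 0) → L1-HIT  vc=[45]
8: 0x6e (blk 27, set 3) → MISS  vc=[45]
9: 0xe0 (blk 56, set 0) → MISS  vc=[45, 16]
10: 0xf8 (blk 62, set 6) → L1-HIT  vc=[45, 16]
11: 0x54 (blk 21, set 5) → L1-HIT  vc=[45, 16]
12: 0xfa (blk 62, set 6) → L1-HIT  vc=[45, 16]
13: 0xcd (blk 51, set 3) → MISS  vc=[45, 16, 27]
14: 0x23 (blk 8, set 0) → MISS  vc=[45, 16, 27, 56]
15: 0x41 (blk 16, set 0) → VC-HIT  vc=[45, 8, 27, 56]
16: 0x20 (blk 8, set 0) → VC-HIT  vc=[45, 16, 27, 56]

VC = [45, 16, 27, 56]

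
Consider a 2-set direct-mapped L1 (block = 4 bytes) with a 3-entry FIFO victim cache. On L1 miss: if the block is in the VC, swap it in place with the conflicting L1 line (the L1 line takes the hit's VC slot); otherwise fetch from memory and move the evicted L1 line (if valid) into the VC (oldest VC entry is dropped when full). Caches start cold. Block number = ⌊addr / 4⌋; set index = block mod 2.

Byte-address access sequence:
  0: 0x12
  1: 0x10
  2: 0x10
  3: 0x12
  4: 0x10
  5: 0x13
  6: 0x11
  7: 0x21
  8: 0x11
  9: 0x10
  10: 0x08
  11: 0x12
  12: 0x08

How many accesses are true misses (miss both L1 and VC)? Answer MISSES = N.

MISSES = 3

#0 0x12→b4/s0 MISS; vc=[]
#1 0x10→b4/s0 L1-HIT; vc=[]
#2 0x10→b4/s0 L1-HIT; vc=[]
#3 0x12→b4/s0 L1-HIT; vc=[]
#4 0x10→b4/s0 L1-HIT; vc=[]
#5 0x13→b4/s0 L1-HIT; vc=[]
#6 0x11→b4/s0 L1-HIT; vc=[]
#7 0x21→b8/s0 MISS; vc=[4]
#8 0x11→b4/s0 VC-HIT; vc=[8]
#9 0x10→b4/s0 L1-HIT; vc=[8]
#10 0x8→b2/s0 MISS; vc=[8,4]
#11 0x12→b4/s0 VC-HIT; vc=[8,2]
#12 0x8→b2/s0 VC-HIT; vc=[8,4]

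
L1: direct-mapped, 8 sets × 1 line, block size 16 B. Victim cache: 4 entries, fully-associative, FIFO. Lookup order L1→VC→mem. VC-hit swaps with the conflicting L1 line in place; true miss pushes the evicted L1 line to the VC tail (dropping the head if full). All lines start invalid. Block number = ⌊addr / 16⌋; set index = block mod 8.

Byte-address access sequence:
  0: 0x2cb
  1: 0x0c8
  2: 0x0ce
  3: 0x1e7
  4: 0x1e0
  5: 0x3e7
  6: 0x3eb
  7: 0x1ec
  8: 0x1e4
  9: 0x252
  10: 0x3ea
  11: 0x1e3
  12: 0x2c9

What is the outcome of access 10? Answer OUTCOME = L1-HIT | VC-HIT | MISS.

OUTCOME = VC-HIT

0: 0x2cb (blk 44, set 4) → MISS  vc=[]
1: 0xc8 (blk 12, set 4) → MISS  vc=[44]
2: 0xce (blk 12, set 4) → L1-HIT  vc=[44]
3: 0x1e7 (blk 30, set 6) → MISS  vc=[44]
4: 0x1e0 (blk 30, set 6) → L1-HIT  vc=[44]
5: 0x3e7 (blk 62, set 6) → MISS  vc=[44, 30]
6: 0x3eb (blk 62, set 6) → L1-HIT  vc=[44, 30]
7: 0x1ec (blk 30, set 6) → VC-HIT  vc=[44, 62]
8: 0x1e4 (blk 30, set 6) → L1-HIT  vc=[44, 62]
9: 0x252 (blk 37, set 5) → MISS  vc=[44, 62]
10: 0x3ea (blk 62, set 6) → VC-HIT  vc=[44, 30]
11: 0x1e3 (blk 30, set 6) → VC-HIT  vc=[44, 62]
12: 0x2c9 (blk 44, set 4) → VC-HIT  vc=[12, 62]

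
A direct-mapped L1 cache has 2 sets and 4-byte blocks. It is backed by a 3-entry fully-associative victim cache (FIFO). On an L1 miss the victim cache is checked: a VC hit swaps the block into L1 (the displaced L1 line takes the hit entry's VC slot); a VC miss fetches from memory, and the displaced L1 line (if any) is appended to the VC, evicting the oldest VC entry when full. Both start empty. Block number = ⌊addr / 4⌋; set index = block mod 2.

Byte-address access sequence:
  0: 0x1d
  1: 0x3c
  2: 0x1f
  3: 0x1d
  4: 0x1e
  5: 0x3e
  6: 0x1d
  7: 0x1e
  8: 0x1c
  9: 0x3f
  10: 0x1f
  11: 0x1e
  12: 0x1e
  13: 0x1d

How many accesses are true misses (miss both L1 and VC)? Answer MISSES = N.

#0 0x1d→b7/s1 MISS; vc=[]
#1 0x3c→b15/s1 MISS; vc=[7]
#2 0x1f→b7/s1 VC-HIT; vc=[15]
#3 0x1d→b7/s1 L1-HIT; vc=[15]
#4 0x1e→b7/s1 L1-HIT; vc=[15]
#5 0x3e→b15/s1 VC-HIT; vc=[7]
#6 0x1d→b7/s1 VC-HIT; vc=[15]
#7 0x1e→b7/s1 L1-HIT; vc=[15]
#8 0x1c→b7/s1 L1-HIT; vc=[15]
#9 0x3f→b15/s1 VC-HIT; vc=[7]
#10 0x1f→b7/s1 VC-HIT; vc=[15]
#11 0x1e→b7/s1 L1-HIT; vc=[15]
#12 0x1e→b7/s1 L1-HIT; vc=[15]
#13 0x1d→b7/s1 L1-HIT; vc=[15]

MISSES = 2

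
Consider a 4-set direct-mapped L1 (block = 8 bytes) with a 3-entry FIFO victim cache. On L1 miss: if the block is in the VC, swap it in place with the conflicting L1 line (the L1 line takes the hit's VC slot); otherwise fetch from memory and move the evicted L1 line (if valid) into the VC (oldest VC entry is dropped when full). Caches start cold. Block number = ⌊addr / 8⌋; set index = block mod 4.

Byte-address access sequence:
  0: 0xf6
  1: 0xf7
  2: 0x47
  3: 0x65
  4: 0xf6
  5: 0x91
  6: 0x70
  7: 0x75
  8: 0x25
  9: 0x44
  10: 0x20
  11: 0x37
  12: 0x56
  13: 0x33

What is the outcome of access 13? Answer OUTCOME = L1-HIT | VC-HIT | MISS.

OUTCOME = VC-HIT

#0 0xf6→b30/s2 MISS; vc=[]
#1 0xf7→b30/s2 L1-HIT; vc=[]
#2 0x47→b8/s0 MISS; vc=[]
#3 0x65→b12/s0 MISS; vc=[8]
#4 0xf6→b30/s2 L1-HIT; vc=[8]
#5 0x91→b18/s2 MISS; vc=[8,30]
#6 0x70→b14/s2 MISS; vc=[8,30,18]
#7 0x75→b14/s2 L1-HIT; vc=[8,30,18]
#8 0x25→b4/s0 MISS; vc=[30,18,12]
#9 0x44→b8/s0 MISS; vc=[18,12,4]
#10 0x20→b4/s0 VC-HIT; vc=[18,12,8]
#11 0x37→b6/s2 MISS; vc=[12,8,14]
#12 0x56→b10/s2 MISS; vc=[8,14,6]
#13 0x33→b6/s2 VC-HIT; vc=[8,14,10]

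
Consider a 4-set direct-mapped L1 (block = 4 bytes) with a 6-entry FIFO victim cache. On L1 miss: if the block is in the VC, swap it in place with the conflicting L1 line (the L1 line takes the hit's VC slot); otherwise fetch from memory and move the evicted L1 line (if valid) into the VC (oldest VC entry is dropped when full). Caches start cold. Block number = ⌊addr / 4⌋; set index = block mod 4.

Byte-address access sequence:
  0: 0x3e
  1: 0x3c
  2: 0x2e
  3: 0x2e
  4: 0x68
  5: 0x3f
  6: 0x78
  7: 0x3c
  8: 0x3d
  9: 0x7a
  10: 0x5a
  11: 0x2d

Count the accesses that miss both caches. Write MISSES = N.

MISSES = 5

#0 0x3e→b15/s3 MISS; vc=[]
#1 0x3c→b15/s3 L1-HIT; vc=[]
#2 0x2e→b11/s3 MISS; vc=[15]
#3 0x2e→b11/s3 L1-HIT; vc=[15]
#4 0x68→b26/s2 MISS; vc=[15]
#5 0x3f→b15/s3 VC-HIT; vc=[11]
#6 0x78→b30/s2 MISS; vc=[11,26]
#7 0x3c→b15/s3 L1-HIT; vc=[11,26]
#8 0x3d→b15/s3 L1-HIT; vc=[11,26]
#9 0x7a→b30/s2 L1-HIT; vc=[11,26]
#10 0x5a→b22/s2 MISS; vc=[11,26,30]
#11 0x2d→b11/s3 VC-HIT; vc=[15,26,30]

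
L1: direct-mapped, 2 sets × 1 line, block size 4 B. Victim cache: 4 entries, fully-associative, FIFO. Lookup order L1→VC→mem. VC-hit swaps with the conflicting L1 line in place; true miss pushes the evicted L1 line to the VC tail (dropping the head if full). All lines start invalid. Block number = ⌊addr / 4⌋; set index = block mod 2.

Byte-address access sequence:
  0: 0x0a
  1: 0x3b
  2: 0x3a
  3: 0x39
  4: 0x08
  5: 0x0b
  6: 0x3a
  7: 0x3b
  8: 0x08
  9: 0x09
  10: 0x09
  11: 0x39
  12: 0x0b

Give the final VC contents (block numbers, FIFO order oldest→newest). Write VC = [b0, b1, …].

  [0] addr=0xa blk=2 s=0: MISS | VC []
  [1] addr=0x3b blk=14 s=0: MISS | VC [2]
  [2] addr=0x3a blk=14 s=0: L1-HIT | VC [2]
  [3] addr=0x39 blk=14 s=0: L1-HIT | VC [2]
  [4] addr=0x8 blk=2 s=0: VC-HIT | VC [14]
  [5] addr=0xb blk=2 s=0: L1-HIT | VC [14]
  [6] addr=0x3a blk=14 s=0: VC-HIT | VC [2]
  [7] addr=0x3b blk=14 s=0: L1-HIT | VC [2]
  [8] addr=0x8 blk=2 s=0: VC-HIT | VC [14]
  [9] addr=0x9 blk=2 s=0: L1-HIT | VC [14]
  [10] addr=0x9 blk=2 s=0: L1-HIT | VC [14]
  [11] addr=0x39 blk=14 s=0: VC-HIT | VC [2]
  [12] addr=0xb blk=2 s=0: VC-HIT | VC [14]

VC = [14]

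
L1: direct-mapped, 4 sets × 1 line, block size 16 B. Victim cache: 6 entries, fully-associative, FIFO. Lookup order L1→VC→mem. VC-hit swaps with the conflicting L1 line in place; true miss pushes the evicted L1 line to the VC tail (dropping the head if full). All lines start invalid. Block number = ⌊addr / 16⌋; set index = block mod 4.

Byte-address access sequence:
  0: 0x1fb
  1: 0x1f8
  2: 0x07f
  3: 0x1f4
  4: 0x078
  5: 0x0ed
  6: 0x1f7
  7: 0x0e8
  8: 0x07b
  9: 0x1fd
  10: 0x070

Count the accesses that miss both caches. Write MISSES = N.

  [0] addr=0x1fb blk=31 s=3: MISS | VC []
  [1] addr=0x1f8 blk=31 s=3: L1-HIT | VC []
  [2] addr=0x7f blk=7 s=3: MISS | VC [31]
  [3] addr=0x1f4 blk=31 s=3: VC-HIT | VC [7]
  [4] addr=0x78 blk=7 s=3: VC-HIT | VC [31]
  [5] addr=0xed blk=14 s=2: MISS | VC [31]
  [6] addr=0x1f7 blk=31 s=3: VC-HIT | VC [7]
  [7] addr=0xe8 blk=14 s=2: L1-HIT | VC [7]
  [8] addr=0x7b blk=7 s=3: VC-HIT | VC [31]
  [9] addr=0x1fd blk=31 s=3: VC-HIT | VC [7]
  [10] addr=0x70 blk=7 s=3: VC-HIT | VC [31]

MISSES = 3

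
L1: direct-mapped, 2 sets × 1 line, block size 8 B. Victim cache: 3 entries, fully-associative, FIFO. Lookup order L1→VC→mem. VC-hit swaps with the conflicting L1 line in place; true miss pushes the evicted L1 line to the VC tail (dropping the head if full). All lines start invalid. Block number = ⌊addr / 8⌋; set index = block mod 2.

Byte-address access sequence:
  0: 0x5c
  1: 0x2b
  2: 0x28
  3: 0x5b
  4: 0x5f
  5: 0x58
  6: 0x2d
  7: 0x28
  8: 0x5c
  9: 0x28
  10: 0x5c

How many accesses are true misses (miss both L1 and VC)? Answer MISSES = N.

MISSES = 2

#0 0x5c→b11/s1 MISS; vc=[]
#1 0x2b→b5/s1 MISS; vc=[11]
#2 0x28→b5/s1 L1-HIT; vc=[11]
#3 0x5b→b11/s1 VC-HIT; vc=[5]
#4 0x5f→b11/s1 L1-HIT; vc=[5]
#5 0x58→b11/s1 L1-HIT; vc=[5]
#6 0x2d→b5/s1 VC-HIT; vc=[11]
#7 0x28→b5/s1 L1-HIT; vc=[11]
#8 0x5c→b11/s1 VC-HIT; vc=[5]
#9 0x28→b5/s1 VC-HIT; vc=[11]
#10 0x5c→b11/s1 VC-HIT; vc=[5]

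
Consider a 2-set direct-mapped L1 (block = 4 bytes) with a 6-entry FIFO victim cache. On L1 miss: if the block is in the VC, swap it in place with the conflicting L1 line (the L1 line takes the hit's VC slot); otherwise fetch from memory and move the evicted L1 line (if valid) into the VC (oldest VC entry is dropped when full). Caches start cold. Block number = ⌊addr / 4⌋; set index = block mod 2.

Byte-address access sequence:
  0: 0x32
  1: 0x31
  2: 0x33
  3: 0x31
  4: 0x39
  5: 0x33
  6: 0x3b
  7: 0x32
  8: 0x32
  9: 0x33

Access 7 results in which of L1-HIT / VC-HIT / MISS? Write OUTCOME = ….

0: 0x32 (blk 12, set 0) → MISS  vc=[]
1: 0x31 (blk 12, set 0) → L1-HIT  vc=[]
2: 0x33 (blk 12, set 0) → L1-HIT  vc=[]
3: 0x31 (blk 12, set 0) → L1-HIT  vc=[]
4: 0x39 (blk 14, set 0) → MISS  vc=[12]
5: 0x33 (blk 12, set 0) → VC-HIT  vc=[14]
6: 0x3b (blk 14, set 0) → VC-HIT  vc=[12]
7: 0x32 (blk 12, set 0) → VC-HIT  vc=[14]
8: 0x32 (blk 12, set 0) → L1-HIT  vc=[14]
9: 0x33 (blk 12, set 0) → L1-HIT  vc=[14]

OUTCOME = VC-HIT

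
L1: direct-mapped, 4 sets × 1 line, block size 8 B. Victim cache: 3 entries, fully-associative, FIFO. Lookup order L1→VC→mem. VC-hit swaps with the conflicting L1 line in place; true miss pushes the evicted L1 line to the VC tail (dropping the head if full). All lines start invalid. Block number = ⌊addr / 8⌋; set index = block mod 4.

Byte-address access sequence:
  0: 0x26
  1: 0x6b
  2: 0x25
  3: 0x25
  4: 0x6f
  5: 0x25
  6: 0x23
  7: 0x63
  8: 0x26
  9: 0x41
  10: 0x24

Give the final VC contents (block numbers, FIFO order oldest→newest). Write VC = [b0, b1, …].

VC = [12, 8]

#0 0x26→b4/s0 MISS; vc=[]
#1 0x6b→b13/s1 MISS; vc=[]
#2 0x25→b4/s0 L1-HIT; vc=[]
#3 0x25→b4/s0 L1-HIT; vc=[]
#4 0x6f→b13/s1 L1-HIT; vc=[]
#5 0x25→b4/s0 L1-HIT; vc=[]
#6 0x23→b4/s0 L1-HIT; vc=[]
#7 0x63→b12/s0 MISS; vc=[4]
#8 0x26→b4/s0 VC-HIT; vc=[12]
#9 0x41→b8/s0 MISS; vc=[12,4]
#10 0x24→b4/s0 VC-HIT; vc=[12,8]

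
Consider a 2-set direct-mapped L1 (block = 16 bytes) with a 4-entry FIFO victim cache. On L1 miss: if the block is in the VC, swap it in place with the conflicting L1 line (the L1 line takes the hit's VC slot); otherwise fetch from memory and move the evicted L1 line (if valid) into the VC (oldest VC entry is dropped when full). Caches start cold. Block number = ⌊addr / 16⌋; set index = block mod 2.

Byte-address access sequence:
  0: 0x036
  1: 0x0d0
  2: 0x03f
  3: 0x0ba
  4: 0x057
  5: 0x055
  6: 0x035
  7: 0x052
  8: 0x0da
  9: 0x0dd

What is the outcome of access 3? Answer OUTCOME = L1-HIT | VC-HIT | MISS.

0: 0x36 (blk 3, set 1) → MISS  vc=[]
1: 0xd0 (blk 13, set 1) → MISS  vc=[3]
2: 0x3f (blk 3, set 1) → VC-HIT  vc=[13]
3: 0xba (blk 11, set 1) → MISS  vc=[13, 3]
4: 0x57 (blk 5, set 1) → MISS  vc=[13, 3, 11]
5: 0x55 (blk 5, set 1) → L1-HIT  vc=[13, 3, 11]
6: 0x35 (blk 3, set 1) → VC-HIT  vc=[13, 5, 11]
7: 0x52 (blk 5, set 1) → VC-HIT  vc=[13, 3, 11]
8: 0xda (blk 13, set 1) → VC-HIT  vc=[5, 3, 11]
9: 0xdd (blk 13, set 1) → L1-HIT  vc=[5, 3, 11]

OUTCOME = MISS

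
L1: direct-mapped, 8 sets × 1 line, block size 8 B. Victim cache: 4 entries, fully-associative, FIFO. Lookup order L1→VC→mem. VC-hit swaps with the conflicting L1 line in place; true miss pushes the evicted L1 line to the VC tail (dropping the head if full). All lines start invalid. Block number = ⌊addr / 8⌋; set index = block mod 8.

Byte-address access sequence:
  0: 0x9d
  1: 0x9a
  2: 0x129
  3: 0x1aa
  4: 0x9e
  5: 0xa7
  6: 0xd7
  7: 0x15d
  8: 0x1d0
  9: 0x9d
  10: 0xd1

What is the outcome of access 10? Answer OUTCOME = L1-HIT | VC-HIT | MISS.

OUTCOME = VC-HIT

#0 0x9d→b19/s3 MISS; vc=[]
#1 0x9a→b19/s3 L1-HIT; vc=[]
#2 0x129→b37/s5 MISS; vc=[]
#3 0x1aa→b53/s5 MISS; vc=[37]
#4 0x9e→b19/s3 L1-HIT; vc=[37]
#5 0xa7→b20/s4 MISS; vc=[37]
#6 0xd7→b26/s2 MISS; vc=[37]
#7 0x15d→b43/s3 MISS; vc=[37,19]
#8 0x1d0→b58/s2 MISS; vc=[37,19,26]
#9 0x9d→b19/s3 VC-HIT; vc=[37,43,26]
#10 0xd1→b26/s2 VC-HIT; vc=[37,43,58]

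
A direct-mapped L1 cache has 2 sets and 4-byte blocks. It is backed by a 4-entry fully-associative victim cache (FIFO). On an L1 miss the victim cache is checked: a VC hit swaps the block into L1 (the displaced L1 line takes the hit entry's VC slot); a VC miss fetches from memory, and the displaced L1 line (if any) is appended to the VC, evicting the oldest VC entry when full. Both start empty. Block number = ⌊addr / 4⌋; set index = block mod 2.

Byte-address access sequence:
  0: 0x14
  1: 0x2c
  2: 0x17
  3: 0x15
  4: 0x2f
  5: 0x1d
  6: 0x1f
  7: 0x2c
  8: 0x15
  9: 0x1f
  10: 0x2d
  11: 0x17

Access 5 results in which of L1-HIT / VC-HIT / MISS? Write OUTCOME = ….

  [0] addr=0x14 blk=5 s=1: MISS | VC []
  [1] addr=0x2c blk=11 s=1: MISS | VC [5]
  [2] addr=0x17 blk=5 s=1: VC-HIT | VC [11]
  [3] addr=0x15 blk=5 s=1: L1-HIT | VC [11]
  [4] addr=0x2f blk=11 s=1: VC-HIT | VC [5]
  [5] addr=0x1d blk=7 s=1: MISS | VC [5, 11]
  [6] addr=0x1f blk=7 s=1: L1-HIT | VC [5, 11]
  [7] addr=0x2c blk=11 s=1: VC-HIT | VC [5, 7]
  [8] addr=0x15 blk=5 s=1: VC-HIT | VC [11, 7]
  [9] addr=0x1f blk=7 s=1: VC-HIT | VC [11, 5]
  [10] addr=0x2d blk=11 s=1: VC-HIT | VC [7, 5]
  [11] addr=0x17 blk=5 s=1: VC-HIT | VC [7, 11]

OUTCOME = MISS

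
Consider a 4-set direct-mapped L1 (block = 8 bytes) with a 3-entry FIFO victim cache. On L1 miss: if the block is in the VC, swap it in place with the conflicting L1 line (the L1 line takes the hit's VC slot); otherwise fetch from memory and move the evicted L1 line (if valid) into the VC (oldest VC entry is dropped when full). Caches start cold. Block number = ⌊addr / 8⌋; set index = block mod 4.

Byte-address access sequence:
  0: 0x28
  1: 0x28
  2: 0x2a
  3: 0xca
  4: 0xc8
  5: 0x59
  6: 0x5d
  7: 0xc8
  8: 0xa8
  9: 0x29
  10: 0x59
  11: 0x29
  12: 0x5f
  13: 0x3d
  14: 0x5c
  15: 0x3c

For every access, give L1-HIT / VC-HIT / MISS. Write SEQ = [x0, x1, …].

SEQ = [MISS, L1-HIT, L1-HIT, MISS, L1-HIT, MISS, L1-HIT, L1-HIT, MISS, VC-HIT, L1-HIT, L1-HIT, L1-HIT, MISS, VC-HIT, VC-HIT]

#0 0x28→b5/s1 MISS; vc=[]
#1 0x28→b5/s1 L1-HIT; vc=[]
#2 0x2a→b5/s1 L1-HIT; vc=[]
#3 0xca→b25/s1 MISS; vc=[5]
#4 0xc8→b25/s1 L1-HIT; vc=[5]
#5 0x59→b11/s3 MISS; vc=[5]
#6 0x5d→b11/s3 L1-HIT; vc=[5]
#7 0xc8→b25/s1 L1-HIT; vc=[5]
#8 0xa8→b21/s1 MISS; vc=[5,25]
#9 0x29→b5/s1 VC-HIT; vc=[21,25]
#10 0x59→b11/s3 L1-HIT; vc=[21,25]
#11 0x29→b5/s1 L1-HIT; vc=[21,25]
#12 0x5f→b11/s3 L1-HIT; vc=[21,25]
#13 0x3d→b7/s3 MISS; vc=[21,25,11]
#14 0x5c→b11/s3 VC-HIT; vc=[21,25,7]
#15 0x3c→b7/s3 VC-HIT; vc=[21,25,11]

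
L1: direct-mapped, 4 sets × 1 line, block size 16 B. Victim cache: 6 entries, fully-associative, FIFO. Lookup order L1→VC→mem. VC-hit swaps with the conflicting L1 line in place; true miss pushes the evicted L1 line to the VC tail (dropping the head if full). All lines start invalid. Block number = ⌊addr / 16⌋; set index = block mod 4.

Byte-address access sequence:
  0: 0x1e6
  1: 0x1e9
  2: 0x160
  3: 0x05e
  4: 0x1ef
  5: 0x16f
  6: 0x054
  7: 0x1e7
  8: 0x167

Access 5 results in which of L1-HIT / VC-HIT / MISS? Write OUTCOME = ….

OUTCOME = VC-HIT

0: 0x1e6 (blk 30, set 2) → MISS  vc=[]
1: 0x1e9 (blk 30, set 2) → L1-HIT  vc=[]
2: 0x160 (blk 22, set 2) → MISS  vc=[30]
3: 0x5e (blk 5, set 1) → MISS  vc=[30]
4: 0x1ef (blk 30, set 2) → VC-HIT  vc=[22]
5: 0x16f (blk 22, set 2) → VC-HIT  vc=[30]
6: 0x54 (blk 5, set 1) → L1-HIT  vc=[30]
7: 0x1e7 (blk 30, set 2) → VC-HIT  vc=[22]
8: 0x167 (blk 22, set 2) → VC-HIT  vc=[30]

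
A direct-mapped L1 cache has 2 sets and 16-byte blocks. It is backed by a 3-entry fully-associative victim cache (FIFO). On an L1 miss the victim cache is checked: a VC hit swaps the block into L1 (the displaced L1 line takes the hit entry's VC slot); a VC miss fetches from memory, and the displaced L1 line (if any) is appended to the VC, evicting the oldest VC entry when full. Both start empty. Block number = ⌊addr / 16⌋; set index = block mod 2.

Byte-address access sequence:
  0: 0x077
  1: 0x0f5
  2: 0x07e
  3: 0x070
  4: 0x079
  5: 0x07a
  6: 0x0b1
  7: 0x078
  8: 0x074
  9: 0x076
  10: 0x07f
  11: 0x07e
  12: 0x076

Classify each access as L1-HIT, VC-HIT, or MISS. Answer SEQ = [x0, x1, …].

SEQ = [MISS, MISS, VC-HIT, L1-HIT, L1-HIT, L1-HIT, MISS, VC-HIT, L1-HIT, L1-HIT, L1-HIT, L1-HIT, L1-HIT]

#0 0x77→b7/s1 MISS; vc=[]
#1 0xf5→b15/s1 MISS; vc=[7]
#2 0x7e→b7/s1 VC-HIT; vc=[15]
#3 0x70→b7/s1 L1-HIT; vc=[15]
#4 0x79→b7/s1 L1-HIT; vc=[15]
#5 0x7a→b7/s1 L1-HIT; vc=[15]
#6 0xb1→b11/s1 MISS; vc=[15,7]
#7 0x78→b7/s1 VC-HIT; vc=[15,11]
#8 0x74→b7/s1 L1-HIT; vc=[15,11]
#9 0x76→b7/s1 L1-HIT; vc=[15,11]
#10 0x7f→b7/s1 L1-HIT; vc=[15,11]
#11 0x7e→b7/s1 L1-HIT; vc=[15,11]
#12 0x76→b7/s1 L1-HIT; vc=[15,11]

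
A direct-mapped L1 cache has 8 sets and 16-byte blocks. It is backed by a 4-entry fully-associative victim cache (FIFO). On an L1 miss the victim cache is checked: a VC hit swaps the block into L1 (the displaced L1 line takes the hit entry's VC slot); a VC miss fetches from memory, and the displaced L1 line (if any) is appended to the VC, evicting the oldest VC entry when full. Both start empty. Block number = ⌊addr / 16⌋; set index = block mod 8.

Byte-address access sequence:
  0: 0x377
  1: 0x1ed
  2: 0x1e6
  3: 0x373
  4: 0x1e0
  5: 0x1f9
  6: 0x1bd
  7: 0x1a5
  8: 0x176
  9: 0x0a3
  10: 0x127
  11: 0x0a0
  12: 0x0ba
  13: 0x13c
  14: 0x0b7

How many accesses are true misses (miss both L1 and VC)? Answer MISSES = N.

#0 0x377→b55/s7 MISS; vc=[]
#1 0x1ed→b30/s6 MISS; vc=[]
#2 0x1e6→b30/s6 L1-HIT; vc=[]
#3 0x373→b55/s7 L1-HIT; vc=[]
#4 0x1e0→b30/s6 L1-HIT; vc=[]
#5 0x1f9→b31/s7 MISS; vc=[55]
#6 0x1bd→b27/s3 MISS; vc=[55]
#7 0x1a5→b26/s2 MISS; vc=[55]
#8 0x176→b23/s7 MISS; vc=[55,31]
#9 0xa3→b10/s2 MISS; vc=[55,31,26]
#10 0x127→b18/s2 MISS; vc=[55,31,26,10]
#11 0xa0→b10/s2 VC-HIT; vc=[55,31,26,18]
#12 0xba→b11/s3 MISS; vc=[31,26,18,27]
#13 0x13c→b19/s3 MISS; vc=[26,18,27,11]
#14 0xb7→b11/s3 VC-HIT; vc=[26,18,27,19]

MISSES = 10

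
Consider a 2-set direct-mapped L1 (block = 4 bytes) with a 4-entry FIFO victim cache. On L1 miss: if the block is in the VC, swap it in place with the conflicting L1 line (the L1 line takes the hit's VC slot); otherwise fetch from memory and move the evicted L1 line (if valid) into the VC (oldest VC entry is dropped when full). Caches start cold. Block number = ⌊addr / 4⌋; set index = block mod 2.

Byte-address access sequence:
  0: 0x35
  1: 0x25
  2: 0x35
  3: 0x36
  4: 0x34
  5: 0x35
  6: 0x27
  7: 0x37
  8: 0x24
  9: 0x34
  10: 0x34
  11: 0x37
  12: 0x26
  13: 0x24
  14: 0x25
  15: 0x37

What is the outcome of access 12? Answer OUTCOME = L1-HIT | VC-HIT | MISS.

OUTCOME = VC-HIT

  [0] addr=0x35 blk=13 s=1: MISS | VC []
  [1] addr=0x25 blk=9 s=1: MISS | VC [13]
  [2] addr=0x35 blk=13 s=1: VC-HIT | VC [9]
  [3] addr=0x36 blk=13 s=1: L1-HIT | VC [9]
  [4] addr=0x34 blk=13 s=1: L1-HIT | VC [9]
  [5] addr=0x35 blk=13 s=1: L1-HIT | VC [9]
  [6] addr=0x27 blk=9 s=1: VC-HIT | VC [13]
  [7] addr=0x37 blk=13 s=1: VC-HIT | VC [9]
  [8] addr=0x24 blk=9 s=1: VC-HIT | VC [13]
  [9] addr=0x34 blk=13 s=1: VC-HIT | VC [9]
  [10] addr=0x34 blk=13 s=1: L1-HIT | VC [9]
  [11] addr=0x37 blk=13 s=1: L1-HIT | VC [9]
  [12] addr=0x26 blk=9 s=1: VC-HIT | VC [13]
  [13] addr=0x24 blk=9 s=1: L1-HIT | VC [13]
  [14] addr=0x25 blk=9 s=1: L1-HIT | VC [13]
  [15] addr=0x37 blk=13 s=1: VC-HIT | VC [9]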